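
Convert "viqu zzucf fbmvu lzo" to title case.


Input string: 'viqu zzucf fbmvu lzo'
Operation: capitalize first letter of each word
Word transformations: 'viqu'->'Viqu', 'zzucf'->'Zzucf', 'fbmvu'->'Fbmvu', 'lzo'->'Lzo'
Result: Viqu Zzucf Fbmvu Lzo


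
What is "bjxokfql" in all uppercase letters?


Input string: 'bjxokfql'
Operation: convert each letter to uppercase
Mapping: 'b'->'B', 'j'->'J', 'x'->'X', 'o'->'O', 'k'->'K', 'f'->'F', 'q'->'Q', 'l'->'L'
Result: BJXOKFQL


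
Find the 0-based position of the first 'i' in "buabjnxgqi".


Input string: 'buabjnxgqi'
Target: 'i'
Scanning left to right: s[0]='b', s[1]='u', s[2]='a', s[3]='b', s[4]='j', s[5]='n', s[6]='x', s[7]='g', s[8]='q', s[9]='i'
First match at index: 9


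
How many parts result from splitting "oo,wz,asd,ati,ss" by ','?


Input string: 'oo,wz,asd,ati,ss'
Delimiter: ','
Split result: 'oo', 'wz', 'asd', 'ati', 'ss'
Number of parts: 5


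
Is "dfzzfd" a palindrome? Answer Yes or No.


Input string: 'dfzzfd'
Reversed: 'dfzzfd'
Compare pairs: s[0]='d' vs s[5]='d' (match), s[1]='f' vs s[4]='f' (match), s[2]='z' vs s[3]='z' (match)
Palindrome: Yes


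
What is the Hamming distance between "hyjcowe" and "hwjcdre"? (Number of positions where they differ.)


String 1: 'hyjcowe'
String 2: 'hwjcdre'
Compare each position: pos 0: 'h'=='h', pos 1: 'y'!='w', pos 2: 'j'=='j', pos 3: 'c'=='c', pos 4: 'o'!='d', pos 5: 'w'!='r', pos 6: 'e'=='e'
Differing positions: 3
Hamming distance: 3


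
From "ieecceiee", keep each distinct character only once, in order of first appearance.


Input: 'ieecceiee'
Operation: keep first occurrence of each character
Scan: s[0]='i' new -> keep; s[1]='e' new -> keep; s[2]='e' seen -> skip; s[3]='c' new -> keep; s[4]='c' seen -> skip; s[5]='e' seen -> skip; s[6]='i' seen -> skip; s[7]='e' seen -> skip; s[8]='e' seen -> skip
Result: iec


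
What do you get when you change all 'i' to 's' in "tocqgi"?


Input string: 'tocqgi'
Operation: replace 'i' with 's'
Positions of 'i': 5
After replacement: tocqgs


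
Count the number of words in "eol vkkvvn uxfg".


Input string: 'eol vkkvvn uxfg'
Operation: split by spaces
Words found: 'eol', 'vkkvvn', 'uxfg'
Word count: 3


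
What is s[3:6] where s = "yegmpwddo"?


Input string: 'yegmpwddo'
Operation: slice [3:6]
Extract characters: s[3]='m', s[4]='p', s[5]='w'
Result: mpw


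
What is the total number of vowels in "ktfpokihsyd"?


Input string: 'ktfpokihsyd'
Operation: count vowels (a, e, i, o, u)
Scan: s[0]='k', s[1]='t', s[2]='f', s[3]='p', s[4]='o' (vowel), s[5]='k', s[6]='i' (vowel), s[7]='h', s[8]='s', s[9]='y', s[10]='d'
Vowels found: 2
Result: 2


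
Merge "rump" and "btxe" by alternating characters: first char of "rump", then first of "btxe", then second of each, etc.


String 1: 'rump'
String 2: 'btxe'
Operation: alternate characters
Pairs: 'r'+'b', 'u'+'t', 'm'+'x', 'p'+'e'
Result: rbutmxpe


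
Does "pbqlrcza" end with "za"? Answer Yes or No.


Input string: 'pbqlrcza'
Suffix to check: 'za'
Last 2 characters of input: 'za'
Match: True
Result: Yes


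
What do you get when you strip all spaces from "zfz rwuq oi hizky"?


Input string: 'zfz rwuq oi hizky'
Operation: remove all spaces
Words: 'zfz', 'rwuq', 'oi', 'hizky'
Join without spaces: zfzrwuqoihizky


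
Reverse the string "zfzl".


Input string: 'zfzl'
Operation: reverse character order
Original order: 'z' -> 'f' -> 'z' -> 'l'
Reversed order: 'l' -> 'z' -> 'f' -> 'z'
Result: lzfz


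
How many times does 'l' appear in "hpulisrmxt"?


Input string: 'hpulisrmxt'
Target character: 'l'
Scan each position: s[3]='l'
Matches found at indices: 3
Total: 1


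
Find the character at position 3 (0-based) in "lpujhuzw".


Input string: 'lpujhuzw'
Operation: get character at index 3
Index mapping: s[0]='l', s[1]='p', s[2]='u', s[3]='j'
Result: 'j'


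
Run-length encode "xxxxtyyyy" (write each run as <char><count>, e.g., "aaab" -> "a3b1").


Input: 'xxxxtyyyy'
Operation: identify consecutive runs
Runs: 'xxxx' -> x4, 't' -> t1, 'yyyy' -> y4
Encoded: x4t1y4


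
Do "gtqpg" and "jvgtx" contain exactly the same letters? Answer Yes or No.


String 1: 'gtqpg' -> sorted: 'ggpqt'
String 2: 'jvgtx' -> sorted: 'gjtvx'
Compare sorted forms: 'ggpqt' != 'gjtvx'
Anagram: No


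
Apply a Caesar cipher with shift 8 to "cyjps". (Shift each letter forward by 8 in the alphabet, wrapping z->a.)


Input: 'cyjps', shift = 8
Operation: for each letter, (position + 8) mod 26
Mapping: 'c'(2+8=10)->'k', 'y'(24+8=32, 32 mod 26=6)->'g', 'j'(9+8=17)->'r', 'p'(15+8=23)->'x', 's'(18+8=26, 26 mod 26=0)->'a'
Result: kgrxa


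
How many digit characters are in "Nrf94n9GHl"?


Input string: 'Nrf94n9GHl'
Operation: count digit characters (0-9)
Scan: 'N', 'r', 'f', '9'(digit), '4'(digit), 'n', '9'(digit), 'G', 'H', 'l'
Digits found: 3
Result: 3


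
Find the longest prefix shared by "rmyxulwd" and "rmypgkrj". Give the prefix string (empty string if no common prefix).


String 1: 'rmyxulwd'
String 2: 'rmypgkrj'
Compare position by position:
pos 0: 'r' vs 'r' match
pos 1: 'm' vs 'm' match
pos 2: 'y' vs 'y' match
pos 3: 'x' vs 'p' differ -> stop
Longest common prefix: "rmy" (length 3)


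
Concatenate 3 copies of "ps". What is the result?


Input string: 'ps'
Operation: repeat 3 times
Concatenation: 'ps' + 'ps' + 'ps'
Result: pspsps


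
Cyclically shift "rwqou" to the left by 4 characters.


Input: 'rwqou', shift = 4
Operation: split at index 4 and swap parts
Front part s[0:4] = 'rwqo'
Back part s[4:] = 'u'
Rotated = back + front = 'u' + 'rwqo'
Result: urwqo


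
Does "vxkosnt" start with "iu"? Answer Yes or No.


Input string: 'vxkosnt'
Prefix to check: 'iu'
First 2 characters of input: 'vx'
Match: False
Result: No


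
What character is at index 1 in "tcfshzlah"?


Input string: 'tcfshzlah'
Operation: get character at index 1
Index mapping: s[0]='t', s[1]='c'
Result: 'c'


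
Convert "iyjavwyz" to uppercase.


Input string: 'iyjavwyz'
Operation: convert each letter to uppercase
Mapping: 'i'->'I', 'y'->'Y', 'j'->'J', 'a'->'A', 'v'->'V', 'w'->'W', 'y'->'Y', 'z'->'Z'
Result: IYJAVWYZ


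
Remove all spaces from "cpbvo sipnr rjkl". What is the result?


Input string: 'cpbvo sipnr rjkl'
Operation: remove all spaces
Words: 'cpbvo', 'sipnr', 'rjkl'
Join without spaces: cpbvosipnrrjkl


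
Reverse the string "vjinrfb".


Input string: 'vjinrfb'
Operation: reverse character order
Original order: 'v' -> 'j' -> 'i' -> 'n' -> 'r' -> 'f' -> 'b'
Reversed order: 'b' -> 'f' -> 'r' -> 'n' -> 'i' -> 'j' -> 'v'
Result: bfrnijv


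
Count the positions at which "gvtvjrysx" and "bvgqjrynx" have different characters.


String 1: 'gvtvjrysx'
String 2: 'bvgqjrynx'
Compare each position: pos 0: 'g'!='b', pos 1: 'v'=='v', pos 2: 't'!='g', pos 3: 'v'!='q', pos 4: 'j'=='j', pos 5: 'r'=='r', pos 6: 'y'=='y', pos 7: 's'!='n', pos 8: 'x'=='x'
Differing positions: 4
Hamming distance: 4


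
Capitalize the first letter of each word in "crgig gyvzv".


Input string: 'crgig gyvzv'
Operation: capitalize first letter of each word
Word transformations: 'crgig'->'Crgig', 'gyvzv'->'Gyvzv'
Result: Crgig Gyvzv


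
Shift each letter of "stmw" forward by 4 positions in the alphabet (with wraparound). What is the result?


Input: 'stmw', shift = 4
Operation: for each letter, (position + 4) mod 26
Mapping: 's'(18+4=22)->'w', 't'(19+4=23)->'x', 'm'(12+4=16)->'q', 'w'(22+4=26, 26 mod 26=0)->'a'
Result: wxqa


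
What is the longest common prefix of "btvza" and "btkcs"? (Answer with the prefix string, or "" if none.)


String 1: 'btvza'
String 2: 'btkcs'
Compare position by position:
pos 0: 'b' vs 'b' match
pos 1: 't' vs 't' match
pos 2: 'v' vs 'k' differ -> stop
Longest common prefix: "bt" (length 2)


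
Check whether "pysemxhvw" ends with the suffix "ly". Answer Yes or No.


Input string: 'pysemxhvw'
Suffix to check: 'ly'
Last 2 characters of input: 'vw'
Match: False
Result: No


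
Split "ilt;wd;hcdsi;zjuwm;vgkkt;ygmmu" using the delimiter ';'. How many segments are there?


Input string: 'ilt;wd;hcdsi;zjuwm;vgkkt;ygmmu'
Delimiter: ';'
Split result: 'ilt', 'wd', 'hcdsi', 'zjuwm', 'vgkkt', 'ygmmu'
Number of parts: 6


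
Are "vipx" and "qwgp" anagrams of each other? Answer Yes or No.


String 1: 'vipx' -> sorted: 'ipvx'
String 2: 'qwgp' -> sorted: 'gpqw'
Compare sorted forms: 'ipvx' != 'gpqw'
Anagram: No


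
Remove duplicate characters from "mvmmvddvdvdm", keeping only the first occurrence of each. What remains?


Input: 'mvmmvddvdvdm'
Operation: keep first occurrence of each character
Scan: s[0]='m' new -> keep; s[1]='v' new -> keep; s[2]='m' seen -> skip; s[3]='m' seen -> skip; s[4]='v' seen -> skip; s[5]='d' new -> keep; s[6]='d' seen -> skip; s[7]='v' seen -> skip; s[8]='d' seen -> skip; s[9]='v' seen -> skip; s[10]='d' seen -> skip; s[11]='m' seen -> skip
Result: mvd


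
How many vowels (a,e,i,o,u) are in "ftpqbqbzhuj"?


Input string: 'ftpqbqbzhuj'
Operation: count vowels (a, e, i, o, u)
Scan: s[0]='f', s[1]='t', s[2]='p', s[3]='q', s[4]='b', s[5]='q', s[6]='b', s[7]='z', s[8]='h', s[9]='u' (vowel), s[10]='j'
Vowels found: 1
Result: 1


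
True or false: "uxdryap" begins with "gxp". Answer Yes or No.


Input string: 'uxdryap'
Prefix to check: 'gxp'
First 3 characters of input: 'uxd'
Match: False
Result: No


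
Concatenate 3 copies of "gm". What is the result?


Input string: 'gm'
Operation: repeat 3 times
Concatenation: 'gm' + 'gm' + 'gm'
Result: gmgmgm


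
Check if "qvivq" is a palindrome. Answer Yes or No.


Input string: 'qvivq'
Reversed: 'qvivq'
Compare pairs: s[0]='q' vs s[4]='q' (match), s[1]='v' vs s[3]='v' (match)
Palindrome: Yes


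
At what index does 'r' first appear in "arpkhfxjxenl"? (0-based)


Input string: 'arpkhfxjxenl'
Target: 'r'
Scanning left to right: s[0]='a', s[1]='r'
First match at index: 1


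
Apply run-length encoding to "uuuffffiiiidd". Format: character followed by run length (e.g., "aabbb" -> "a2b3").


Input: 'uuuffffiiiidd'
Operation: identify consecutive runs
Runs: 'uuu' -> u3, 'ffff' -> f4, 'iiii' -> i4, 'dd' -> d2
Encoded: u3f4i4d2


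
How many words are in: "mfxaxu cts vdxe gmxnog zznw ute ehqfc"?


Input string: 'mfxaxu cts vdxe gmxnog zznw ute ehqfc'
Operation: split by spaces
Words found: 'mfxaxu', 'cts', 'vdxe', 'gmxnog', 'zznw', 'ute', 'ehqfc'
Word count: 7


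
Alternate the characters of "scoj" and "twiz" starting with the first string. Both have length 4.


String 1: 'scoj'
String 2: 'twiz'
Operation: alternate characters
Pairs: 's'+'t', 'c'+'w', 'o'+'i', 'j'+'z'
Result: stcwoijz


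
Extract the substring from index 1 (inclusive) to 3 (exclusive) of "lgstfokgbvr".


Input string: 'lgstfokgbvr'
Operation: slice [1:3]
Extract characters: s[1]='g', s[2]='s'
Result: gs


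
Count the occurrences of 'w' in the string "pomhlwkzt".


Input string: 'pomhlwkzt'
Target character: 'w'
Scan each position: s[5]='w'
Matches found at indices: 5
Total: 1


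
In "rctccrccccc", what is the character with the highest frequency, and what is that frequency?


Input: 'rctccrccccc'
Operation: tally each character
Counts: 'c':8, 'r':2, 't':1
Maximum: 'c' appears 8 times


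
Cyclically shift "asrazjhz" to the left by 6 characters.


Input: 'asrazjhz', shift = 6
Operation: split at index 6 and swap parts
Front part s[0:6] = 'asrazj'
Back part s[6:] = 'hz'
Rotated = back + front = 'hz' + 'asrazj'
Result: hzasrazj


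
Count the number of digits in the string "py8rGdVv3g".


Input string: 'py8rGdVv3g'
Operation: count digit characters (0-9)
Scan: 'p', 'y', '8'(digit), 'r', 'G', 'd', 'V', 'v', '3'(digit), 'g'
Digits found: 2
Result: 2


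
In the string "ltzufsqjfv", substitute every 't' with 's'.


Input string: 'ltzufsqjfv'
Operation: replace 't' with 's'
Positions of 't': 1
After replacement: lszufsqjfv


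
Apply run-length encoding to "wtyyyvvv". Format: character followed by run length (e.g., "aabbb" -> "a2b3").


Input: 'wtyyyvvv'
Operation: identify consecutive runs
Runs: 'w' -> w1, 't' -> t1, 'yyy' -> y3, 'vvv' -> v3
Encoded: w1t1y3v3


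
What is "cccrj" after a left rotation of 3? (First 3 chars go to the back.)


Input: 'cccrj', shift = 3
Operation: split at index 3 and swap parts
Front part s[0:3] = 'ccc'
Back part s[3:] = 'rj'
Rotated = back + front = 'rj' + 'ccc'
Result: rjccc


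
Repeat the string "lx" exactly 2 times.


Input string: 'lx'
Operation: repeat 2 times
Concatenation: 'lx' + 'lx'
Result: lxlx


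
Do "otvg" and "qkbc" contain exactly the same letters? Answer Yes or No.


String 1: 'otvg' -> sorted: 'gotv'
String 2: 'qkbc' -> sorted: 'bckq'
Compare sorted forms: 'gotv' != 'bckq'
Anagram: No


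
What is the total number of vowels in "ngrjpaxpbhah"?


Input string: 'ngrjpaxpbhah'
Operation: count vowels (a, e, i, o, u)
Scan: s[0]='n', s[1]='g', s[2]='r', s[3]='j', s[4]='p', s[5]='a' (vowel), s[6]='x', s[7]='p', s[8]='b', s[9]='h', s[10]='a' (vowel), s[11]='h'
Vowels found: 2
Result: 2


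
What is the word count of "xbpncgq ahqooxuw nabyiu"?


Input string: 'xbpncgq ahqooxuw nabyiu'
Operation: split by spaces
Words found: 'xbpncgq', 'ahqooxuw', 'nabyiu'
Word count: 3


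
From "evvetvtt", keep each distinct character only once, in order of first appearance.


Input: 'evvetvtt'
Operation: keep first occurrence of each character
Scan: s[0]='e' new -> keep; s[1]='v' new -> keep; s[2]='v' seen -> skip; s[3]='e' seen -> skip; s[4]='t' new -> keep; s[5]='v' seen -> skip; s[6]='t' seen -> skip; s[7]='t' seen -> skip
Result: evt


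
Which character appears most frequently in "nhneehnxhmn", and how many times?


Input: 'nhneehnxhmn'
Operation: tally each character
Counts: 'e':2, 'h':3, 'm':1, 'n':4, 'x':1
Maximum: 'n' appears 4 times


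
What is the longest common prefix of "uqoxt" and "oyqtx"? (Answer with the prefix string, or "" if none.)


String 1: 'uqoxt'
String 2: 'oyqtx'
Compare position by position:
pos 0: 'u' vs 'o' differ -> stop
Longest common prefix: "" (length 0)


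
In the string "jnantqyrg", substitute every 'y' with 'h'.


Input string: 'jnantqyrg'
Operation: replace 'y' with 'h'
Positions of 'y': 6
After replacement: jnantqhrg


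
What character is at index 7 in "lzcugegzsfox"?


Input string: 'lzcugegzsfox'
Operation: get character at index 7
Index mapping: s[0]='l', s[1]='z', s[2]='c', s[3]='u', s[4]='g', s[5]='e', s[6]='g', s[7]='z'
Result: 'z'


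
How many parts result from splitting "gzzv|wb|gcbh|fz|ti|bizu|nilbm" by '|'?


Input string: 'gzzv|wb|gcbh|fz|ti|bizu|nilbm'
Delimiter: '|'
Split result: 'gzzv', 'wb', 'gcbh', 'fz', 'ti', 'bizu', 'nilbm'
Number of parts: 7


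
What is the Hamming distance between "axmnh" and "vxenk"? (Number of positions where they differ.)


String 1: 'axmnh'
String 2: 'vxenk'
Compare each position: pos 0: 'a'!='v', pos 1: 'x'=='x', pos 2: 'm'!='e', pos 3: 'n'=='n', pos 4: 'h'!='k'
Differing positions: 3
Hamming distance: 3


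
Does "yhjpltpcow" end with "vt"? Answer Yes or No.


Input string: 'yhjpltpcow'
Suffix to check: 'vt'
Last 2 characters of input: 'ow'
Match: False
Result: No


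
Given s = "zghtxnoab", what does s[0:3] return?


Input string: 'zghtxnoab'
Operation: slice [0:3]
Extract characters: s[0]='z', s[1]='g', s[2]='h'
Result: zgh


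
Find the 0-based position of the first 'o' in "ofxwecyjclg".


Input string: 'ofxwecyjclg'
Target: 'o'
Scanning left to right: s[0]='o'
First match at index: 0


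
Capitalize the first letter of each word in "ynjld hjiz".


Input string: 'ynjld hjiz'
Operation: capitalize first letter of each word
Word transformations: 'ynjld'->'Ynjld', 'hjiz'->'Hjiz'
Result: Ynjld Hjiz


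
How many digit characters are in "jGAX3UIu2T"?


Input string: 'jGAX3UIu2T'
Operation: count digit characters (0-9)
Scan: 'j', 'G', 'A', 'X', '3'(digit), 'U', 'I', 'u', '2'(digit), 'T'
Digits found: 2
Result: 2


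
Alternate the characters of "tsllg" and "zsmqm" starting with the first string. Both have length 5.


String 1: 'tsllg'
String 2: 'zsmqm'
Operation: alternate characters
Pairs: 't'+'z', 's'+'s', 'l'+'m', 'l'+'q', 'g'+'m'
Result: tzsslmlqgm


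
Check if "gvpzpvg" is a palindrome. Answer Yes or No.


Input string: 'gvpzpvg'
Reversed: 'gvpzpvg'
Compare pairs: s[0]='g' vs s[6]='g' (match), s[1]='v' vs s[5]='v' (match), s[2]='p' vs s[4]='p' (match)
Palindrome: Yes


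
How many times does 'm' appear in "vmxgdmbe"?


Input string: 'vmxgdmbe'
Target character: 'm'
Scan each position: s[1]='m', s[5]='m'
Matches found at indices: 1, 5
Total: 2


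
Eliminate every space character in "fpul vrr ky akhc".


Input string: 'fpul vrr ky akhc'
Operation: remove all spaces
Words: 'fpul', 'vrr', 'ky', 'akhc'
Join without spaces: fpulvrrkyakhc


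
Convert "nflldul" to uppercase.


Input string: 'nflldul'
Operation: convert each letter to uppercase
Mapping: 'n'->'N', 'f'->'F', 'l'->'L', 'l'->'L', 'd'->'D', 'u'->'U', 'l'->'L'
Result: NFLLDUL


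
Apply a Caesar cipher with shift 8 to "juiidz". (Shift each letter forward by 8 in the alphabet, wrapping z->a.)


Input: 'juiidz', shift = 8
Operation: for each letter, (position + 8) mod 26
Mapping: 'j'(9+8=17)->'r', 'u'(20+8=28, 28 mod 26=2)->'c', 'i'(8+8=16)->'q', 'i'(8+8=16)->'q', 'd'(3+8=11)->'l', 'z'(25+8=33, 33 mod 26=7)->'h'
Result: rcqqlh


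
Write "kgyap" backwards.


Input string: 'kgyap'
Operation: reverse character order
Original order: 'k' -> 'g' -> 'y' -> 'a' -> 'p'
Reversed order: 'p' -> 'a' -> 'y' -> 'g' -> 'k'
Result: paygk


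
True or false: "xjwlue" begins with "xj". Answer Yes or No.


Input string: 'xjwlue'
Prefix to check: 'xj'
First 2 characters of input: 'xj'
Match: True
Result: Yes


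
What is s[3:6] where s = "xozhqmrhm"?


Input string: 'xozhqmrhm'
Operation: slice [3:6]
Extract characters: s[3]='h', s[4]='q', s[5]='m'
Result: hqm


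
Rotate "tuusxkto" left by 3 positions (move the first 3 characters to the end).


Input: 'tuusxkto', shift = 3
Operation: split at index 3 and swap parts
Front part s[0:3] = 'tuu'
Back part s[3:] = 'sxkto'
Rotated = back + front = 'sxkto' + 'tuu'
Result: sxktotuu


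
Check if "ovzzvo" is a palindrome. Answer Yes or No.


Input string: 'ovzzvo'
Reversed: 'ovzzvo'
Compare pairs: s[0]='o' vs s[5]='o' (match), s[1]='v' vs s[4]='v' (match), s[2]='z' vs s[3]='z' (match)
Palindrome: Yes


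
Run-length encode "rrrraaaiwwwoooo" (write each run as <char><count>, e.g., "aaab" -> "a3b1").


Input: 'rrrraaaiwwwoooo'
Operation: identify consecutive runs
Runs: 'rrrr' -> r4, 'aaa' -> a3, 'i' -> i1, 'www' -> w3, 'oooo' -> o4
Encoded: r4a3i1w3o4


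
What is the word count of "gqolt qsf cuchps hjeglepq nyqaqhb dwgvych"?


Input string: 'gqolt qsf cuchps hjeglepq nyqaqhb dwgvych'
Operation: split by spaces
Words found: 'gqolt', 'qsf', 'cuchps', 'hjeglepq', 'nyqaqhb', 'dwgvych'
Word count: 6


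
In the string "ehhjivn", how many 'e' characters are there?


Input string: 'ehhjivn'
Target character: 'e'
Scan each position: s[0]='e'
Matches found at indices: 0
Total: 1


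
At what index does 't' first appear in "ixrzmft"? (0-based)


Input string: 'ixrzmft'
Target: 't'
Scanning left to right: s[0]='i', s[1]='x', s[2]='r', s[3]='z', s[4]='m', s[5]='f', s[6]='t'
First match at index: 6


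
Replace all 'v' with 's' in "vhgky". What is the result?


Input string: 'vhgky'
Operation: replace 'v' with 's'
Positions of 'v': 0
After replacement: shgky


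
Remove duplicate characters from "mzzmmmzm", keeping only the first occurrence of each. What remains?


Input: 'mzzmmmzm'
Operation: keep first occurrence of each character
Scan: s[0]='m' new -> keep; s[1]='z' new -> keep; s[2]='z' seen -> skip; s[3]='m' seen -> skip; s[4]='m' seen -> skip; s[5]='m' seen -> skip; s[6]='z' seen -> skip; s[7]='m' seen -> skip
Result: mz


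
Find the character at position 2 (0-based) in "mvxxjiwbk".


Input string: 'mvxxjiwbk'
Operation: get character at index 2
Index mapping: s[0]='m', s[1]='v', s[2]='x'
Result: 'x'


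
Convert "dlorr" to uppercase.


Input string: 'dlorr'
Operation: convert each letter to uppercase
Mapping: 'd'->'D', 'l'->'L', 'o'->'O', 'r'->'R', 'r'->'R'
Result: DLORR


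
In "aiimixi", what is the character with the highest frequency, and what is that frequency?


Input: 'aiimixi'
Operation: tally each character
Counts: 'a':1, 'i':4, 'm':1, 'x':1
Maximum: 'i' appears 4 times


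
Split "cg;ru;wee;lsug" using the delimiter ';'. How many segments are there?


Input string: 'cg;ru;wee;lsug'
Delimiter: ';'
Split result: 'cg', 'ru', 'wee', 'lsug'
Number of parts: 4


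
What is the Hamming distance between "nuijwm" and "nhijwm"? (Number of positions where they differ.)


String 1: 'nuijwm'
String 2: 'nhijwm'
Compare each position: pos 0: 'n'=='n', pos 1: 'u'!='h', pos 2: 'i'=='i', pos 3: 'j'=='j', pos 4: 'w'=='w', pos 5: 'm'=='m'
Differing positions: 1
Hamming distance: 1


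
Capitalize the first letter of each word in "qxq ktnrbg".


Input string: 'qxq ktnrbg'
Operation: capitalize first letter of each word
Word transformations: 'qxq'->'Qxq', 'ktnrbg'->'Ktnrbg'
Result: Qxq Ktnrbg


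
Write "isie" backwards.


Input string: 'isie'
Operation: reverse character order
Original order: 'i' -> 's' -> 'i' -> 'e'
Reversed order: 'e' -> 'i' -> 's' -> 'i'
Result: eisi


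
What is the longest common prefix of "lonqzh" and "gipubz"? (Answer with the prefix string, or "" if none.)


String 1: 'lonqzh'
String 2: 'gipubz'
Compare position by position:
pos 0: 'l' vs 'g' differ -> stop
Longest common prefix: "" (length 0)


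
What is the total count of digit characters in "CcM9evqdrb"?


Input string: 'CcM9evqdrb'
Operation: count digit characters (0-9)
Scan: 'C', 'c', 'M', '9'(digit), 'e', 'v', 'q', 'd', 'r', 'b'
Digits found: 1
Result: 1


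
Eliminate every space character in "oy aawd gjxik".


Input string: 'oy aawd gjxik'
Operation: remove all spaces
Words: 'oy', 'aawd', 'gjxik'
Join without spaces: oyaawdgjxik


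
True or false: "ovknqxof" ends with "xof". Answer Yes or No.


Input string: 'ovknqxof'
Suffix to check: 'xof'
Last 3 characters of input: 'xof'
Match: True
Result: Yes


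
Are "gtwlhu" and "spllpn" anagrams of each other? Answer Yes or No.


String 1: 'gtwlhu' -> sorted: 'ghltuw'
String 2: 'spllpn' -> sorted: 'llnpps'
Compare sorted forms: 'ghltuw' != 'llnpps'
Anagram: No


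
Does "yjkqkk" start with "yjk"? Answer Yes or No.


Input string: 'yjkqkk'
Prefix to check: 'yjk'
First 3 characters of input: 'yjk'
Match: True
Result: Yes


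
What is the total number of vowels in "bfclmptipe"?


Input string: 'bfclmptipe'
Operation: count vowels (a, e, i, o, u)
Scan: s[0]='b', s[1]='f', s[2]='c', s[3]='l', s[4]='m', s[5]='p', s[6]='t', s[7]='i' (vowel), s[8]='p', s[9]='e' (vowel)
Vowels found: 2
Result: 2


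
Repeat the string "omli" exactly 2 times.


Input string: 'omli'
Operation: repeat 2 times
Concatenation: 'omli' + 'omli'
Result: omliomli


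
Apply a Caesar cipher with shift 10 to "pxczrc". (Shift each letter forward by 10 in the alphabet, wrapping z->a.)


Input: 'pxczrc', shift = 10
Operation: for each letter, (position + 10) mod 26
Mapping: 'p'(15+10=25)->'z', 'x'(23+10=33, 33 mod 26=7)->'h', 'c'(2+10=12)->'m', 'z'(25+10=35, 35 mod 26=9)->'j', 'r'(17+10=27, 27 mod 26=1)->'b', 'c'(2+10=12)->'m'
Result: zhmjbm


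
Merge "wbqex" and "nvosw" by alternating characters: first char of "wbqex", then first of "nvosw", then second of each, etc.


String 1: 'wbqex'
String 2: 'nvosw'
Operation: alternate characters
Pairs: 'w'+'n', 'b'+'v', 'q'+'o', 'e'+'s', 'x'+'w'
Result: wnbvqoesxw


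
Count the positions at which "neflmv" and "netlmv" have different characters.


String 1: 'neflmv'
String 2: 'netlmv'
Compare each position: pos 0: 'n'=='n', pos 1: 'e'=='e', pos 2: 'f'!='t', pos 3: 'l'=='l', pos 4: 'm'=='m', pos 5: 'v'=='v'
Differing positions: 1
Hamming distance: 1


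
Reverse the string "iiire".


Input string: 'iiire'
Operation: reverse character order
Original order: 'i' -> 'i' -> 'i' -> 'r' -> 'e'
Reversed order: 'e' -> 'r' -> 'i' -> 'i' -> 'i'
Result: eriii


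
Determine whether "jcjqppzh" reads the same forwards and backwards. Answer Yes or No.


Input string: 'jcjqppzh'
Reversed: 'hzppqjcj'
Compare pairs: s[0]='j' vs s[7]='h' (mismatch), s[1]='c' vs s[6]='z' (mismatch), s[2]='j' vs s[5]='p' (mismatch), s[3]='q' vs s[4]='p' (mismatch)
Palindrome: No


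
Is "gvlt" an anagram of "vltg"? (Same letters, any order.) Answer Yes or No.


String 1: 'vltg' -> sorted: 'gltv'
String 2: 'gvlt' -> sorted: 'gltv'
Compare sorted forms: 'gltv' == 'gltv'
Anagram: Yes


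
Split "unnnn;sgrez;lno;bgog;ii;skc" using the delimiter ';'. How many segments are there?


Input string: 'unnnn;sgrez;lno;bgog;ii;skc'
Delimiter: ';'
Split result: 'unnnn', 'sgrez', 'lno', 'bgog', 'ii', 'skc'
Number of parts: 6


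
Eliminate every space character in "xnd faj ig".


Input string: 'xnd faj ig'
Operation: remove all spaces
Words: 'xnd', 'faj', 'ig'
Join without spaces: xndfajig


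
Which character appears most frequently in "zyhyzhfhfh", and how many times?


Input: 'zyhyzhfhfh'
Operation: tally each character
Counts: 'f':2, 'h':4, 'y':2, 'z':2
Maximum: 'h' appears 4 times


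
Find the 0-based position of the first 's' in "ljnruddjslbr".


Input string: 'ljnruddjslbr'
Target: 's'
Scanning left to right: s[0]='l', s[1]='j', s[2]='n', s[3]='r', s[4]='u', s[5]='d', s[6]='d', s[7]='j', s[8]='s'
First match at index: 8


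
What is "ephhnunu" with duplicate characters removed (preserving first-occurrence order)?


Input: 'ephhnunu'
Operation: keep first occurrence of each character
Scan: s[0]='e' new -> keep; s[1]='p' new -> keep; s[2]='h' new -> keep; s[3]='h' seen -> skip; s[4]='n' new -> keep; s[5]='u' new -> keep; s[6]='n' seen -> skip; s[7]='u' seen -> skip
Result: ephnu


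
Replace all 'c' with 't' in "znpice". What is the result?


Input string: 'znpice'
Operation: replace 'c' with 't'
Positions of 'c': 4
After replacement: znpite


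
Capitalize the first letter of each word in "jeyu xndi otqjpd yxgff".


Input string: 'jeyu xndi otqjpd yxgff'
Operation: capitalize first letter of each word
Word transformations: 'jeyu'->'Jeyu', 'xndi'->'Xndi', 'otqjpd'->'Otqjpd', 'yxgff'->'Yxgff'
Result: Jeyu Xndi Otqjpd Yxgff


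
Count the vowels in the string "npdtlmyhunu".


Input string: 'npdtlmyhunu'
Operation: count vowels (a, e, i, o, u)
Scan: s[0]='n', s[1]='p', s[2]='d', s[3]='t', s[4]='l', s[5]='m', s[6]='y', s[7]='h', s[8]='u' (vowel), s[9]='n', s[10]='u' (vowel)
Vowels found: 2
Result: 2


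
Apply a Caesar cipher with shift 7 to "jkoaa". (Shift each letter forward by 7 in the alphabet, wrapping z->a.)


Input: 'jkoaa', shift = 7
Operation: for each letter, (position + 7) mod 26
Mapping: 'j'(9+7=16)->'q', 'k'(10+7=17)->'r', 'o'(14+7=21)->'v', 'a'(0+7=7)->'h', 'a'(0+7=7)->'h'
Result: qrvhh


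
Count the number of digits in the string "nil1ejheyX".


Input string: 'nil1ejheyX'
Operation: count digit characters (0-9)
Scan: 'n', 'i', 'l', '1'(digit), 'e', 'j', 'h', 'e', 'y', 'X'
Digits found: 1
Result: 1


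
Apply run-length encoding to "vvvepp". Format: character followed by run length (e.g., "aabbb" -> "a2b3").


Input: 'vvvepp'
Operation: identify consecutive runs
Runs: 'vvv' -> v3, 'e' -> e1, 'pp' -> p2
Encoded: v3e1p2


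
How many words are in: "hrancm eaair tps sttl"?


Input string: 'hrancm eaair tps sttl'
Operation: split by spaces
Words found: 'hrancm', 'eaair', 'tps', 'sttl'
Word count: 4


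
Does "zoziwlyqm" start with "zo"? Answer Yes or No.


Input string: 'zoziwlyqm'
Prefix to check: 'zo'
First 2 characters of input: 'zo'
Match: True
Result: Yes


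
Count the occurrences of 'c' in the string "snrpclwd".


Input string: 'snrpclwd'
Target character: 'c'
Scan each position: s[4]='c'
Matches found at indices: 4
Total: 1


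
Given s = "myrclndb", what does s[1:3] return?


Input string: 'myrclndb'
Operation: slice [1:3]
Extract characters: s[1]='y', s[2]='r'
Result: yr


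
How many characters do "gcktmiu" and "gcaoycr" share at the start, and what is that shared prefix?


String 1: 'gcktmiu'
String 2: 'gcaoycr'
Compare position by position:
pos 0: 'g' vs 'g' match
pos 1: 'c' vs 'c' match
pos 2: 'k' vs 'a' differ -> stop
Longest common prefix: "gc" (length 2)


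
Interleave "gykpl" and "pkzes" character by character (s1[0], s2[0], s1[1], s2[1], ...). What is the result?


String 1: 'gykpl'
String 2: 'pkzes'
Operation: alternate characters
Pairs: 'g'+'p', 'y'+'k', 'k'+'z', 'p'+'e', 'l'+'s'
Result: gpykkzpels


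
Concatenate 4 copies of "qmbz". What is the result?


Input string: 'qmbz'
Operation: repeat 4 times
Concatenation: 'qmbz' + 'qmbz' + 'qmbz' + 'qmbz'
Result: qmbzqmbzqmbzqmbz


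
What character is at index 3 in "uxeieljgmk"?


Input string: 'uxeieljgmk'
Operation: get character at index 3
Index mapping: s[0]='u', s[1]='x', s[2]='e', s[3]='i'
Result: 'i'


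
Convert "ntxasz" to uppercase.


Input string: 'ntxasz'
Operation: convert each letter to uppercase
Mapping: 'n'->'N', 't'->'T', 'x'->'X', 'a'->'A', 's'->'S', 'z'->'Z'
Result: NTXASZ


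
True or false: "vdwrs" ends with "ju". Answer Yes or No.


Input string: 'vdwrs'
Suffix to check: 'ju'
Last 2 characters of input: 'rs'
Match: False
Result: No


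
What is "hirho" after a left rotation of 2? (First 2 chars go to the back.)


Input: 'hirho', shift = 2
Operation: split at index 2 and swap parts
Front part s[0:2] = 'hi'
Back part s[2:] = 'rho'
Rotated = back + front = 'rho' + 'hi'
Result: rhohi


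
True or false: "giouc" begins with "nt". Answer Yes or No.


Input string: 'giouc'
Prefix to check: 'nt'
First 2 characters of input: 'gi'
Match: False
Result: No


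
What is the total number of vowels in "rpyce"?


Input string: 'rpyce'
Operation: count vowels (a, e, i, o, u)
Scan: s[0]='r', s[1]='p', s[2]='y', s[3]='c', s[4]='e' (vowel)
Vowels found: 1
Result: 1


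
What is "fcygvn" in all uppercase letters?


Input string: 'fcygvn'
Operation: convert each letter to uppercase
Mapping: 'f'->'F', 'c'->'C', 'y'->'Y', 'g'->'G', 'v'->'V', 'n'->'N'
Result: FCYGVN


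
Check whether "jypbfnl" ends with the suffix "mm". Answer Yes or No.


Input string: 'jypbfnl'
Suffix to check: 'mm'
Last 2 characters of input: 'nl'
Match: False
Result: No


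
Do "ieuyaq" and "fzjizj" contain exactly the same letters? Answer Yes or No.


String 1: 'ieuyaq' -> sorted: 'aeiquy'
String 2: 'fzjizj' -> sorted: 'fijjzz'
Compare sorted forms: 'aeiquy' != 'fijjzz'
Anagram: No


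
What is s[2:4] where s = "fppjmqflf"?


Input string: 'fppjmqflf'
Operation: slice [2:4]
Extract characters: s[2]='p', s[3]='j'
Result: pj


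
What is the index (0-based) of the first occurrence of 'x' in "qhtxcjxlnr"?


Input string: 'qhtxcjxlnr'
Target: 'x'
Scanning left to right: s[0]='q', s[1]='h', s[2]='t', s[3]='x'
First match at index: 3


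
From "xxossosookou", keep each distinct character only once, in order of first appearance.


Input: 'xxossosookou'
Operation: keep first occurrence of each character
Scan: s[0]='x' new -> keep; s[1]='x' seen -> skip; s[2]='o' new -> keep; s[3]='s' new -> keep; s[4]='s' seen -> skip; s[5]='o' seen -> skip; s[6]='s' seen -> skip; s[7]='o' seen -> skip; s[8]='o' seen -> skip; s[9]='k' new -> keep; s[10]='o' seen -> skip; s[11]='u' new -> keep
Result: xosku


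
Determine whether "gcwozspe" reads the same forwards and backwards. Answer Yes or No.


Input string: 'gcwozspe'
Reversed: 'epszowcg'
Compare pairs: s[0]='g' vs s[7]='e' (mismatch), s[1]='c' vs s[6]='p' (mismatch), s[2]='w' vs s[5]='s' (mismatch), s[3]='o' vs s[4]='z' (mismatch)
Palindrome: No


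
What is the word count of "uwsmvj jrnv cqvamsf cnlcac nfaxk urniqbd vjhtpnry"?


Input string: 'uwsmvj jrnv cqvamsf cnlcac nfaxk urniqbd vjhtpnry'
Operation: split by spaces
Words found: 'uwsmvj', 'jrnv', 'cqvamsf', 'cnlcac', 'nfaxk', 'urniqbd', 'vjhtpnry'
Word count: 7


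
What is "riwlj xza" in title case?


Input string: 'riwlj xza'
Operation: capitalize first letter of each word
Word transformations: 'riwlj'->'Riwlj', 'xza'->'Xza'
Result: Riwlj Xza


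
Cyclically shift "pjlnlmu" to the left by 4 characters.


Input: 'pjlnlmu', shift = 4
Operation: split at index 4 and swap parts
Front part s[0:4] = 'pjln'
Back part s[4:] = 'lmu'
Rotated = back + front = 'lmu' + 'pjln'
Result: lmupjln


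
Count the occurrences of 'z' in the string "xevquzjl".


Input string: 'xevquzjl'
Target character: 'z'
Scan each position: s[5]='z'
Matches found at indices: 5
Total: 1


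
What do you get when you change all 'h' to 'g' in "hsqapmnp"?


Input string: 'hsqapmnp'
Operation: replace 'h' with 'g'
Positions of 'h': 0
After replacement: gsqapmnp


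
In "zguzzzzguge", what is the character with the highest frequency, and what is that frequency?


Input: 'zguzzzzguge'
Operation: tally each character
Counts: 'e':1, 'g':3, 'u':2, 'z':5
Maximum: 'z' appears 5 times


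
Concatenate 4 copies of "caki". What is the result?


Input string: 'caki'
Operation: repeat 4 times
Concatenation: 'caki' + 'caki' + 'caki' + 'caki'
Result: cakicakicakicaki


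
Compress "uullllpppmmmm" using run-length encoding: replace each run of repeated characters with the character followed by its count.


Input: 'uullllpppmmmm'
Operation: identify consecutive runs
Runs: 'uu' -> u2, 'llll' -> l4, 'ppp' -> p3, 'mmmm' -> m4
Encoded: u2l4p3m4


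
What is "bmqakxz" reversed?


Input string: 'bmqakxz'
Operation: reverse character order
Original order: 'b' -> 'm' -> 'q' -> 'a' -> 'k' -> 'x' -> 'z'
Reversed order: 'z' -> 'x' -> 'k' -> 'a' -> 'q' -> 'm' -> 'b'
Result: zxkaqmb


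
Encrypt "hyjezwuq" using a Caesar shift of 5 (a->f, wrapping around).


Input: 'hyjezwuq', shift = 5
Operation: for each letter, (position + 5) mod 26
Mapping: 'h'(7+5=12)->'m', 'y'(24+5=29, 29 mod 26=3)->'d', 'j'(9+5=14)->'o', 'e'(4+5=9)->'j', 'z'(25+5=30, 30 mod 26=4)->'e', 'w'(22+5=27, 27 mod 26=1)->'b', 'u'(20+5=25)->'z', 'q'(16+5=21)->'v'
Result: mdojebzv


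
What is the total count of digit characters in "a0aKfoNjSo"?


Input string: 'a0aKfoNjSo'
Operation: count digit characters (0-9)
Scan: 'a', '0'(digit), 'a', 'K', 'f', 'o', 'N', 'j', 'S', 'o'
Digits found: 1
Result: 1


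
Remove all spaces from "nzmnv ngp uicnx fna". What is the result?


Input string: 'nzmnv ngp uicnx fna'
Operation: remove all spaces
Words: 'nzmnv', 'ngp', 'uicnx', 'fna'
Join without spaces: nzmnvngpuicnxfna


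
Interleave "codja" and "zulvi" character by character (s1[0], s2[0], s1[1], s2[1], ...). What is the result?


String 1: 'codja'
String 2: 'zulvi'
Operation: alternate characters
Pairs: 'c'+'z', 'o'+'u', 'd'+'l', 'j'+'v', 'a'+'i'
Result: czoudljvai


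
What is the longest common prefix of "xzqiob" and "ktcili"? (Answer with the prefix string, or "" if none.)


String 1: 'xzqiob'
String 2: 'ktcili'
Compare position by position:
pos 0: 'x' vs 'k' differ -> stop
Longest common prefix: "" (length 0)


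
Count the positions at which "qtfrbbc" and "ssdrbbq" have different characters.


String 1: 'qtfrbbc'
String 2: 'ssdrbbq'
Compare each position: pos 0: 'q'!='s', pos 1: 't'!='s', pos 2: 'f'!='d', pos 3: 'r'=='r', pos 4: 'b'=='b', pos 5: 'b'=='b', pos 6: 'c'!='q'
Differing positions: 4
Hamming distance: 4


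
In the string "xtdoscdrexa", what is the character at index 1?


Input string: 'xtdoscdrexa'
Operation: get character at index 1
Index mapping: s[0]='x', s[1]='t'
Result: 't'


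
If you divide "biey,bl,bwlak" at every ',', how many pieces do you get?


Input string: 'biey,bl,bwlak'
Delimiter: ','
Split result: 'biey', 'bl', 'bwlak'
Number of parts: 3


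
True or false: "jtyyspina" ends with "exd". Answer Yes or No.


Input string: 'jtyyspina'
Suffix to check: 'exd'
Last 3 characters of input: 'ina'
Match: False
Result: No


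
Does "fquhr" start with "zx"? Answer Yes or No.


Input string: 'fquhr'
Prefix to check: 'zx'
First 2 characters of input: 'fq'
Match: False
Result: No


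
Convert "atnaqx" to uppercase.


Input string: 'atnaqx'
Operation: convert each letter to uppercase
Mapping: 'a'->'A', 't'->'T', 'n'->'N', 'a'->'A', 'q'->'Q', 'x'->'X'
Result: ATNAQX


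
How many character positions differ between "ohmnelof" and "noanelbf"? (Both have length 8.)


String 1: 'ohmnelof'
String 2: 'noanelbf'
Compare each position: pos 0: 'o'!='n', pos 1: 'h'!='o', pos 2: 'm'!='a', pos 3: 'n'=='n', pos 4: 'e'=='e', pos 5: 'l'=='l', pos 6: 'o'!='b', pos 7: 'f'=='f'
Differing positions: 4
Hamming distance: 4


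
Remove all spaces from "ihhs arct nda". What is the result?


Input string: 'ihhs arct nda'
Operation: remove all spaces
Words: 'ihhs', 'arct', 'nda'
Join without spaces: ihhsarctnda


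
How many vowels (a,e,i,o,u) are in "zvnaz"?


Input string: 'zvnaz'
Operation: count vowels (a, e, i, o, u)
Scan: s[0]='z', s[1]='v', s[2]='n', s[3]='a' (vowel), s[4]='z'
Vowels found: 1
Result: 1


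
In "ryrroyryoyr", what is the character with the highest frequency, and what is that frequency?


Input: 'ryrroyryoyr'
Operation: tally each character
Counts: 'o':2, 'r':5, 'y':4
Maximum: 'r' appears 5 times


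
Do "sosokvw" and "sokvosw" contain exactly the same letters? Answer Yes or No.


String 1: 'sosokvw' -> sorted: 'koossvw'
String 2: 'sokvosw' -> sorted: 'koossvw'
Compare sorted forms: 'koossvw' == 'koossvw'
Anagram: Yes


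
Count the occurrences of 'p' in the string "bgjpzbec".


Input string: 'bgjpzbec'
Target character: 'p'
Scan each position: s[3]='p'
Matches found at indices: 3
Total: 1


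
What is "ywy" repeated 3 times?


Input string: 'ywy'
Operation: repeat 3 times
Concatenation: 'ywy' + 'ywy' + 'ywy'
Result: ywyywyywy


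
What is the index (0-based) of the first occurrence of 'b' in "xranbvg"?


Input string: 'xranbvg'
Target: 'b'
Scanning left to right: s[0]='x', s[1]='r', s[2]='a', s[3]='n', s[4]='b'
First match at index: 4


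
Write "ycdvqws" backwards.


Input string: 'ycdvqws'
Operation: reverse character order
Original order: 'y' -> 'c' -> 'd' -> 'v' -> 'q' -> 'w' -> 's'
Reversed order: 's' -> 'w' -> 'q' -> 'v' -> 'd' -> 'c' -> 'y'
Result: swqvdcy


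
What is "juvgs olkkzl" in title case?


Input string: 'juvgs olkkzl'
Operation: capitalize first letter of each word
Word transformations: 'juvgs'->'Juvgs', 'olkkzl'->'Olkkzl'
Result: Juvgs Olkkzl


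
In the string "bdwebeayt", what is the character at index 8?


Input string: 'bdwebeayt'
Operation: get character at index 8
Index mapping: s[0]='b', s[1]='d', s[2]='w', s[3]='e', s[4]='b', s[5]='e', s[6]='a', s[7]='y', s[8]='t'
Result: 't'


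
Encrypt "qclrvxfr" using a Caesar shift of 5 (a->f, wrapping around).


Input: 'qclrvxfr', shift = 5
Operation: for each letter, (position + 5) mod 26
Mapping: 'q'(16+5=21)->'v', 'c'(2+5=7)->'h', 'l'(11+5=16)->'q', 'r'(17+5=22)->'w', 'v'(21+5=26, 26 mod 26=0)->'a', 'x'(23+5=28, 28 mod 26=2)->'c', 'f'(5+5=10)->'k', 'r'(17+5=22)->'w'
Result: vhqwackw


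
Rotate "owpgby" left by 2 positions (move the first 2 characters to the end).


Input: 'owpgby', shift = 2
Operation: split at index 2 and swap parts
Front part s[0:2] = 'ow'
Back part s[2:] = 'pgby'
Rotated = back + front = 'pgby' + 'ow'
Result: pgbyow


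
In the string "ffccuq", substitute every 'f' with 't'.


Input string: 'ffccuq'
Operation: replace 'f' with 't'
Positions of 'f': 0, 1
After replacement: ttccuq
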